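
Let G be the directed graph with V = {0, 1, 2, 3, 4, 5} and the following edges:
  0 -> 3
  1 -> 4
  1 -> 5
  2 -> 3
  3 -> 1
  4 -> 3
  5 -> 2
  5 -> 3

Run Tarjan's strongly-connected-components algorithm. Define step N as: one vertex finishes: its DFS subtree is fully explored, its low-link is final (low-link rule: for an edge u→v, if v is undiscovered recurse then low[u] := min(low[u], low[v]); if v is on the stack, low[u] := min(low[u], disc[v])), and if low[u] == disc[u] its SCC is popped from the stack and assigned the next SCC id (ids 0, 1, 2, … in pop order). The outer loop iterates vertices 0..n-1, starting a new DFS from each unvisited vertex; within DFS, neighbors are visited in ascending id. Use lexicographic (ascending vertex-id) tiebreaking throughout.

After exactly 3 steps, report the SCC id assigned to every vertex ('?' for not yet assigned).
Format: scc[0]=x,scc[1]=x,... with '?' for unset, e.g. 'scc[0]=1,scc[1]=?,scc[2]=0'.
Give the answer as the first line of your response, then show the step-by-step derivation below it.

scc[0]=?,scc[1]=?,scc[2]=?,scc[3]=?,scc[4]=?,scc[5]=?

step 1: low=(low[0]=0,low[1]=2,low[2]=?,low[3]=1,low[4]=1,low[5]=?); scc=(scc[0]=?,scc[1]=?,scc[2]=?,scc[3]=?,scc[4]=?,scc[5]=?)
step 2: low=(low[0]=0,low[1]=1,low[2]=1,low[3]=1,low[4]=1,low[5]=4); scc=(scc[0]=?,scc[1]=?,scc[2]=?,scc[3]=?,scc[4]=?,scc[5]=?)
step 3: low=(low[0]=0,low[1]=1,low[2]=1,low[3]=1,low[4]=1,low[5]=1); scc=(scc[0]=?,scc[1]=?,scc[2]=?,scc[3]=?,scc[4]=?,scc[5]=?)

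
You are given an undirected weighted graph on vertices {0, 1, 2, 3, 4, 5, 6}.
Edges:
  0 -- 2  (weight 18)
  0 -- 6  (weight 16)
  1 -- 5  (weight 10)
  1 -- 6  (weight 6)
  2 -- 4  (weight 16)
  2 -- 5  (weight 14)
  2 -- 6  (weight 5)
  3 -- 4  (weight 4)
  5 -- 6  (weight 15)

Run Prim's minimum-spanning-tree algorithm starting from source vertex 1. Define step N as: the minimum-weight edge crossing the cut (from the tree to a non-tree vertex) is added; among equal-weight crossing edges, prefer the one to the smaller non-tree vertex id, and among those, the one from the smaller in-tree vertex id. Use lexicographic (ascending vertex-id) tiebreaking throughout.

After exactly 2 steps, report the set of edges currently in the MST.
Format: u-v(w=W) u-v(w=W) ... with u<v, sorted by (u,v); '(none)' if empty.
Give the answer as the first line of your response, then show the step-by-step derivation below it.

1-6(w=6) 2-6(w=5)

step 1: add edge 1-6 (w=6); MST = {1-6(w=6)}
step 2: add edge 2-6 (w=5); MST = {1-6(w=6) 2-6(w=5)}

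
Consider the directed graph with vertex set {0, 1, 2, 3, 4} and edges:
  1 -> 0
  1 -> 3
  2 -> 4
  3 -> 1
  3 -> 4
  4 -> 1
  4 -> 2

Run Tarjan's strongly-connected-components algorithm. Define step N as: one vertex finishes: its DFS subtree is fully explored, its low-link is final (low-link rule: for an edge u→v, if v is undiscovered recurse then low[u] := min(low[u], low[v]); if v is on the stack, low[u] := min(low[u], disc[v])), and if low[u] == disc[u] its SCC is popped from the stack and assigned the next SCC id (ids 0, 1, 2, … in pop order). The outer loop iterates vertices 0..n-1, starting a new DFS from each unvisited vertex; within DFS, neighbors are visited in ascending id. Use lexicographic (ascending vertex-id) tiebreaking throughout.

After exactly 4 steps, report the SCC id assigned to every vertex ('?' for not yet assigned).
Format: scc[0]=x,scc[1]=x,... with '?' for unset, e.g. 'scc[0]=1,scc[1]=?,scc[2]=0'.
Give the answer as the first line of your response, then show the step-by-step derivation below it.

scc[0]=0,scc[1]=?,scc[2]=?,scc[3]=?,scc[4]=?

step 1: low=(low[0]=0,low[1]=?,low[2]=?,low[3]=?,low[4]=?); scc=(scc[0]=0,scc[1]=?,scc[2]=?,scc[3]=?,scc[4]=?)
step 2: low=(low[0]=0,low[1]=1,low[2]=3,low[3]=1,low[4]=1); scc=(scc[0]=0,scc[1]=?,scc[2]=?,scc[3]=?,scc[4]=?)
step 3: low=(low[0]=0,low[1]=1,low[2]=3,low[3]=1,low[4]=1); scc=(scc[0]=0,scc[1]=?,scc[2]=?,scc[3]=?,scc[4]=?)
step 4: low=(low[0]=0,low[1]=1,low[2]=3,low[3]=1,low[4]=1); scc=(scc[0]=0,scc[1]=?,scc[2]=?,scc[3]=?,scc[4]=?)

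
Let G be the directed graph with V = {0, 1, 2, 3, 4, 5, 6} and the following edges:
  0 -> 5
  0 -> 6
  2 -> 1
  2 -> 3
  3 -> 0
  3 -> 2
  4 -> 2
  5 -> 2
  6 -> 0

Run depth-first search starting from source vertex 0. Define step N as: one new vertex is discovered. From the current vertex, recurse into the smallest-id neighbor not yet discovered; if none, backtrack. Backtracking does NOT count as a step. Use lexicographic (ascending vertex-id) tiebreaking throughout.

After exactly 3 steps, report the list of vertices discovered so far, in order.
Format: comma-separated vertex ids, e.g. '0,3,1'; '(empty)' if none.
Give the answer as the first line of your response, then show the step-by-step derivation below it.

0,5,2

step 1: discover 0; path=0; order=0
step 2: discover 5; path=0>5; order=0,5
step 3: discover 2; path=0>5>2; order=0,5,2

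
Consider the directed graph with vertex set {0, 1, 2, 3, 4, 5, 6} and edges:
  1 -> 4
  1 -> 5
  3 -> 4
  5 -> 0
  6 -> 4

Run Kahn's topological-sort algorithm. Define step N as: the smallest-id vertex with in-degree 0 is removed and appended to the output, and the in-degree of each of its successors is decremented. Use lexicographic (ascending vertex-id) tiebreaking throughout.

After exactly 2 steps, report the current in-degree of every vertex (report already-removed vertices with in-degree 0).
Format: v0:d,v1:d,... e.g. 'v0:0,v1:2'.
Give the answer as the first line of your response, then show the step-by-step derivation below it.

v0:1,v1:0,v2:0,v3:0,v4:2,v5:0,v6:0

step 1: output 1; order=[1]; indeg=(1,0,0,0,2,0,0)
step 2: output 2; order=[1,2]; indeg=(1,0,0,0,2,0,0)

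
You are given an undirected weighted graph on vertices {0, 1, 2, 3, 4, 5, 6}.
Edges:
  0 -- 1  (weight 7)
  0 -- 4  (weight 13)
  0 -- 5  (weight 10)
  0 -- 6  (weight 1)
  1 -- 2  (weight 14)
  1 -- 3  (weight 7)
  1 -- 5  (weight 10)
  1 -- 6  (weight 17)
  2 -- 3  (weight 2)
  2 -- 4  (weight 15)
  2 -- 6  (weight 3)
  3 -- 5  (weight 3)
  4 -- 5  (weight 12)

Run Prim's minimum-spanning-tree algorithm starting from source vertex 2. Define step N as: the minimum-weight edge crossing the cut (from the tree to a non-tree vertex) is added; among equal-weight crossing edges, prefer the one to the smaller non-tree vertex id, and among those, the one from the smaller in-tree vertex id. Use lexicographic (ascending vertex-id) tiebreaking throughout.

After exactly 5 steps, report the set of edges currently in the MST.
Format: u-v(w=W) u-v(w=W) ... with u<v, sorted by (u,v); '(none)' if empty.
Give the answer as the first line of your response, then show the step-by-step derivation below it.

0-1(w=7) 0-6(w=1) 2-3(w=2) 2-6(w=3) 3-5(w=3)

step 1: add edge 2-3 (w=2); MST = {2-3(w=2)}
step 2: add edge 3-5 (w=3); MST = {2-3(w=2) 3-5(w=3)}
step 3: add edge 2-6 (w=3); MST = {2-3(w=2) 2-6(w=3) 3-5(w=3)}
step 4: add edge 0-6 (w=1); MST = {0-6(w=1) 2-3(w=2) 2-6(w=3) 3-5(w=3)}
step 5: add edge 0-1 (w=7); MST = {0-1(w=7) 0-6(w=1) 2-3(w=2) 2-6(w=3) 3-5(w=3)}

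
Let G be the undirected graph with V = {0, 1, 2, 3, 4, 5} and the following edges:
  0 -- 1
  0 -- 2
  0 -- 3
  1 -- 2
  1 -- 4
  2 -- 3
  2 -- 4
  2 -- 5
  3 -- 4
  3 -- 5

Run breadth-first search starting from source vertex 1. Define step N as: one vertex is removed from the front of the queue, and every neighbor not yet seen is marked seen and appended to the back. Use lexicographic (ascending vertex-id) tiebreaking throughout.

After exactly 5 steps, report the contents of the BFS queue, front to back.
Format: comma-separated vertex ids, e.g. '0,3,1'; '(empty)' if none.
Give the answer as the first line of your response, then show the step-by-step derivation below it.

5

step 1: dequeue 1; queue=[0,2,4]; order=1
step 2: dequeue 0; queue=[2,4,3]; order=1,0
step 3: dequeue 2; queue=[4,3,5]; order=1,0,2
step 4: dequeue 4; queue=[3,5]; order=1,0,2,4
step 5: dequeue 3; queue=[5]; order=1,0,2,4,3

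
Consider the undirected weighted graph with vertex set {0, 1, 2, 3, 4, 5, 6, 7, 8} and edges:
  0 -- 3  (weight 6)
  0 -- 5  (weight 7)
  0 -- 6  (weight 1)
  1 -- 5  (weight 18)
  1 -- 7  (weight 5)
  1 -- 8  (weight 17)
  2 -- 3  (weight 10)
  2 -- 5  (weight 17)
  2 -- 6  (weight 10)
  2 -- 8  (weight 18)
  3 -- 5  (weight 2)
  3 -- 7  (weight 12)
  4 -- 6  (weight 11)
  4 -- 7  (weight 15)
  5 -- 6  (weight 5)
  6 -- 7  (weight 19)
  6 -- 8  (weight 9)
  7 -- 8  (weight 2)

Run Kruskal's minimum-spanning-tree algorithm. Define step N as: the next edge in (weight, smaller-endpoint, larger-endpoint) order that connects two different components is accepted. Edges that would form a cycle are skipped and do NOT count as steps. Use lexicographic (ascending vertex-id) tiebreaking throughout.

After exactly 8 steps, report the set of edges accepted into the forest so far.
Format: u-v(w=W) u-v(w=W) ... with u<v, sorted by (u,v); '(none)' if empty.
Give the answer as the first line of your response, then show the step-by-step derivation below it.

0-6(w=1) 1-7(w=5) 2-3(w=10) 3-5(w=2) 4-6(w=11) 5-6(w=5) 6-8(w=9) 7-8(w=2)

step 1: add edge 0-6 (w=1); MST = {0-6(w=1)}
step 2: add edge 3-5 (w=2); MST = {0-6(w=1) 3-5(w=2)}
step 3: add edge 7-8 (w=2); MST = {0-6(w=1) 3-5(w=2) 7-8(w=2)}
step 4: add edge 1-7 (w=5); MST = {0-6(w=1) 1-7(w=5) 3-5(w=2) 7-8(w=2)}
step 5: add edge 5-6 (w=5); MST = {0-6(w=1) 1-7(w=5) 3-5(w=2) 5-6(w=5) 7-8(w=2)}
step 6: add edge 6-8 (w=9); MST = {0-6(w=1) 1-7(w=5) 3-5(w=2) 5-6(w=5) 6-8(w=9) 7-8(w=2)}
step 7: add edge 2-3 (w=10); MST = {0-6(w=1) 1-7(w=5) 2-3(w=10) 3-5(w=2) 5-6(w=5) 6-8(w=9) 7-8(w=2)}
step 8: add edge 4-6 (w=11); MST = {0-6(w=1) 1-7(w=5) 2-3(w=10) 3-5(w=2) 4-6(w=11) 5-6(w=5) 6-8(w=9) 7-8(w=2)}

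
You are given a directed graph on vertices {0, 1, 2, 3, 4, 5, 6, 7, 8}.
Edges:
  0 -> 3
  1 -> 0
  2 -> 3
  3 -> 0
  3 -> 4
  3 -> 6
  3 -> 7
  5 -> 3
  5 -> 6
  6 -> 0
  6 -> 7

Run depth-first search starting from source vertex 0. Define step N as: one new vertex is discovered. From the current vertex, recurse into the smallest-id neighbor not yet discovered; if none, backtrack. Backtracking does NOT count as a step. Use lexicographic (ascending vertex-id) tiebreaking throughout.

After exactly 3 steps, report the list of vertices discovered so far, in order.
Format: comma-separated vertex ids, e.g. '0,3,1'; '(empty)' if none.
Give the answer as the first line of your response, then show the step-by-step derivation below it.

0,3,4

step 1: discover 0; path=0; order=0
step 2: discover 3; path=0>3; order=0,3
step 3: discover 4; path=0>3>4; order=0,3,4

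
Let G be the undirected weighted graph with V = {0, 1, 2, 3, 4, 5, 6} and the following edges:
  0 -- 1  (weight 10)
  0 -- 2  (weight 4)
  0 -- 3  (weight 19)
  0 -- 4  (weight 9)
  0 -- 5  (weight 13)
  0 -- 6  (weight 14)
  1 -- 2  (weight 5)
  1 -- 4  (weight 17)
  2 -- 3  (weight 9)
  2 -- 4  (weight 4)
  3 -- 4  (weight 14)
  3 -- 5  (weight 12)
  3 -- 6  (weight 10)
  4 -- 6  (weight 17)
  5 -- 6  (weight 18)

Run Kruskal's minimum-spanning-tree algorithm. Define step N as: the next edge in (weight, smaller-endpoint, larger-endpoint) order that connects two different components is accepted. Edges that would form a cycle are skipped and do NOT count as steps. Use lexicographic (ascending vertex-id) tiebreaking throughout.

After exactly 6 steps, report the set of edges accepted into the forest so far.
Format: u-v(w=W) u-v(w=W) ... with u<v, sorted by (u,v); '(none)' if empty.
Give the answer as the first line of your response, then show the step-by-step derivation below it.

0-2(w=4) 1-2(w=5) 2-3(w=9) 2-4(w=4) 3-5(w=12) 3-6(w=10)

step 1: add edge 0-2 (w=4); MST = {0-2(w=4)}
step 2: add edge 2-4 (w=4); MST = {0-2(w=4) 2-4(w=4)}
step 3: add edge 1-2 (w=5); MST = {0-2(w=4) 1-2(w=5) 2-4(w=4)}
step 4: add edge 2-3 (w=9); MST = {0-2(w=4) 1-2(w=5) 2-3(w=9) 2-4(w=4)}
step 5: add edge 3-6 (w=10); MST = {0-2(w=4) 1-2(w=5) 2-3(w=9) 2-4(w=4) 3-6(w=10)}
step 6: add edge 3-5 (w=12); MST = {0-2(w=4) 1-2(w=5) 2-3(w=9) 2-4(w=4) 3-5(w=12) 3-6(w=10)}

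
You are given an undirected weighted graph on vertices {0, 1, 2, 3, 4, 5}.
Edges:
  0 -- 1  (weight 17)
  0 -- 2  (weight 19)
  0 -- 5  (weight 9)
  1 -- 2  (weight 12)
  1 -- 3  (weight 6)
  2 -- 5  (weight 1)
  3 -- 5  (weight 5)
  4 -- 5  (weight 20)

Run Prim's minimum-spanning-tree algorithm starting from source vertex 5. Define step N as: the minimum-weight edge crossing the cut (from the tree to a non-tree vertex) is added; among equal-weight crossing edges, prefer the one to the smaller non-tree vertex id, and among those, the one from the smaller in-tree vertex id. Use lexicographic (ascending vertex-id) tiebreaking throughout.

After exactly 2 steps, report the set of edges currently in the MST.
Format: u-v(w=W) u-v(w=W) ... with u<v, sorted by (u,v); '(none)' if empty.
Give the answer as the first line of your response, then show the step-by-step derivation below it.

2-5(w=1) 3-5(w=5)

step 1: add edge 2-5 (w=1); MST = {2-5(w=1)}
step 2: add edge 3-5 (w=5); MST = {2-5(w=1) 3-5(w=5)}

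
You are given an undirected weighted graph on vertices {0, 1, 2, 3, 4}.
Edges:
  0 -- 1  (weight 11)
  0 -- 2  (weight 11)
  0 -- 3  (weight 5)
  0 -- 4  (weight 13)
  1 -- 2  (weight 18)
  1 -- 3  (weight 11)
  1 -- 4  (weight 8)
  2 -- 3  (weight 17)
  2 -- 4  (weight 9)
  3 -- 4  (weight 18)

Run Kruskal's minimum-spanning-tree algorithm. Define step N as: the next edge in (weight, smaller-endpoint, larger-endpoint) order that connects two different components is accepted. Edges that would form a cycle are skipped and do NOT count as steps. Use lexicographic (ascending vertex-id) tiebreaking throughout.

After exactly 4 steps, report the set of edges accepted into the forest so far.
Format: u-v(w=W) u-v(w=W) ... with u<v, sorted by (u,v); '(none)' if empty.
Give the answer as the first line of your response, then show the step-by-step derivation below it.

0-1(w=11) 0-3(w=5) 1-4(w=8) 2-4(w=9)

step 1: add edge 0-3 (w=5); MST = {0-3(w=5)}
step 2: add edge 1-4 (w=8); MST = {0-3(w=5) 1-4(w=8)}
step 3: add edge 2-4 (w=9); MST = {0-3(w=5) 1-4(w=8) 2-4(w=9)}
step 4: add edge 0-1 (w=11); MST = {0-1(w=11) 0-3(w=5) 1-4(w=8) 2-4(w=9)}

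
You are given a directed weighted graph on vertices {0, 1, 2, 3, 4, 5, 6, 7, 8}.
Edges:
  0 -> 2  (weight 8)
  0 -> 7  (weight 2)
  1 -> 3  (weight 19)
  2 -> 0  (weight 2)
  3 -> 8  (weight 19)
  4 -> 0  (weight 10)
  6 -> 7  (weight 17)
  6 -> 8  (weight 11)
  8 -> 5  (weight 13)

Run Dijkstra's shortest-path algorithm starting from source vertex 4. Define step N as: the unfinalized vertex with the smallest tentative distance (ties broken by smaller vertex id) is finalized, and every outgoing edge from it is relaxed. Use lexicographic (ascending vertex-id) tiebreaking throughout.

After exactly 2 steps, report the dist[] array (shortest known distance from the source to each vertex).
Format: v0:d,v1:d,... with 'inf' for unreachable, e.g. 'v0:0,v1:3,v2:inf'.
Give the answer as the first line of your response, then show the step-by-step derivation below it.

v0:10,v1:inf,v2:18,v3:inf,v4:0,v5:inf,v6:inf,v7:12,v8:inf

step 1: dist = v0:10,v1:inf,v2:inf,v3:inf,v4:0,v5:inf,v6:inf,v7:inf,v8:inf
step 2: dist = v0:10,v1:inf,v2:18,v3:inf,v4:0,v5:inf,v6:inf,v7:12,v8:inf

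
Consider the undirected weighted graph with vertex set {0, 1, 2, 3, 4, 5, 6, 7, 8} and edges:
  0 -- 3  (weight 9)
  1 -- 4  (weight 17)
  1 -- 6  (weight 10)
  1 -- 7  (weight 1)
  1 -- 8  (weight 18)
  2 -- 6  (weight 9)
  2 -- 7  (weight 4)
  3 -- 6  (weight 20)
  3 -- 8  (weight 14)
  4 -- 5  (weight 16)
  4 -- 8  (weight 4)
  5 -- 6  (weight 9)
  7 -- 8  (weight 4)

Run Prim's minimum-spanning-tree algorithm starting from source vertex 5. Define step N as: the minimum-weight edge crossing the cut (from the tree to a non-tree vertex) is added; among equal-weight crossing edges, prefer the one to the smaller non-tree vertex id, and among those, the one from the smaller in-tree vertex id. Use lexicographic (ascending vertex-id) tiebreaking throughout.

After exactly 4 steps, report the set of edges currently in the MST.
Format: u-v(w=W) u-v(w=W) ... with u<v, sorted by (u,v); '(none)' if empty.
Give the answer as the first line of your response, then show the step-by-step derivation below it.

1-7(w=1) 2-6(w=9) 2-7(w=4) 5-6(w=9)

step 1: add edge 5-6 (w=9); MST = {5-6(w=9)}
step 2: add edge 2-6 (w=9); MST = {2-6(w=9) 5-6(w=9)}
step 3: add edge 2-7 (w=4); MST = {2-6(w=9) 2-7(w=4) 5-6(w=9)}
step 4: add edge 1-7 (w=1); MST = {1-7(w=1) 2-6(w=9) 2-7(w=4) 5-6(w=9)}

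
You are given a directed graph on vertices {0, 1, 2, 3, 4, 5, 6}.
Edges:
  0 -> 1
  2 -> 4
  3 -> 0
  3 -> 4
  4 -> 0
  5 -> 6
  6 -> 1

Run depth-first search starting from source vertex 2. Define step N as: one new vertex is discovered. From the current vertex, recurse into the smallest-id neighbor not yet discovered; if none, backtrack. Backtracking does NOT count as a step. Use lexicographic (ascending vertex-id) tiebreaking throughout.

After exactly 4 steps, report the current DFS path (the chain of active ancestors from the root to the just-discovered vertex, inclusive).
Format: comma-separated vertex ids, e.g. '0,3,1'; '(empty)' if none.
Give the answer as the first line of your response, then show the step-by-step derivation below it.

2,4,0,1

step 1: discover 2; path=2; order=2
step 2: discover 4; path=2>4; order=2,4
step 3: discover 0; path=2>4>0; order=2,4,0
step 4: discover 1; path=2>4>0>1; order=2,4,0,1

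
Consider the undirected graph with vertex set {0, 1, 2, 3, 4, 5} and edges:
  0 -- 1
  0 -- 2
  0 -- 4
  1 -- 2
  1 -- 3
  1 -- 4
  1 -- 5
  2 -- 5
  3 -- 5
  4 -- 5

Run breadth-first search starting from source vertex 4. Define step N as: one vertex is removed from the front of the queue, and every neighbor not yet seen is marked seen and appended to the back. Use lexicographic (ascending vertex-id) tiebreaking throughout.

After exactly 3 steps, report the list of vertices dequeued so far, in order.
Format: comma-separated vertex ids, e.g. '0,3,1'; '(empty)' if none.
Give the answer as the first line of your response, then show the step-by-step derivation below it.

4,0,1

step 1: dequeue 4; queue=[0,1,5]; order=4
step 2: dequeue 0; queue=[1,5,2]; order=4,0
step 3: dequeue 1; queue=[5,2,3]; order=4,0,1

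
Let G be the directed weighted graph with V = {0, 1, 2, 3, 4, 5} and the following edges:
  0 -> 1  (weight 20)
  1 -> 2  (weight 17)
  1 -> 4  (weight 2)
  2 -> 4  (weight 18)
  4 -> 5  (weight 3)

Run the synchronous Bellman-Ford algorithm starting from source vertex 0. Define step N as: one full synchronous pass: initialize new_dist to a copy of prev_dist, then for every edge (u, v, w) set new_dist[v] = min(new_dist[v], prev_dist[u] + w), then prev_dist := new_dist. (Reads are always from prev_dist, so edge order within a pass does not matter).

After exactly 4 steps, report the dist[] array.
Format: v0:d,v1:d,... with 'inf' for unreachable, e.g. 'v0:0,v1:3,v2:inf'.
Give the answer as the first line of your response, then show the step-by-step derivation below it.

v0:0,v1:20,v2:37,v3:inf,v4:22,v5:25

step 1: dist = v0:0,v1:20,v2:inf,v3:inf,v4:inf,v5:inf
step 2: dist = v0:0,v1:20,v2:37,v3:inf,v4:22,v5:inf
step 3: dist = v0:0,v1:20,v2:37,v3:inf,v4:22,v5:25
step 4: dist = v0:0,v1:20,v2:37,v3:inf,v4:22,v5:25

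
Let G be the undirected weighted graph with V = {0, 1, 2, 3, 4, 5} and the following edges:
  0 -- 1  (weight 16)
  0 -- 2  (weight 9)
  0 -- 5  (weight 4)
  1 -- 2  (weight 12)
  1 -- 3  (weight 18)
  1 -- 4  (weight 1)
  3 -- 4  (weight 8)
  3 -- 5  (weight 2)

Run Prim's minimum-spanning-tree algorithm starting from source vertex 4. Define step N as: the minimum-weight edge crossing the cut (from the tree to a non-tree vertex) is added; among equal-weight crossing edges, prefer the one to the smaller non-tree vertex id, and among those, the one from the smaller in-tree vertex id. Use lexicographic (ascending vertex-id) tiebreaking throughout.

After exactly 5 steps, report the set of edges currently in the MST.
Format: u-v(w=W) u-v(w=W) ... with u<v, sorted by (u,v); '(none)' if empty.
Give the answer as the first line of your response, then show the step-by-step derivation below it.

0-2(w=9) 0-5(w=4) 1-4(w=1) 3-4(w=8) 3-5(w=2)

step 1: add edge 1-4 (w=1); MST = {1-4(w=1)}
step 2: add edge 3-4 (w=8); MST = {1-4(w=1) 3-4(w=8)}
step 3: add edge 3-5 (w=2); MST = {1-4(w=1) 3-4(w=8) 3-5(w=2)}
step 4: add edge 0-5 (w=4); MST = {0-5(w=4) 1-4(w=1) 3-4(w=8) 3-5(w=2)}
step 5: add edge 0-2 (w=9); MST = {0-2(w=9) 0-5(w=4) 1-4(w=1) 3-4(w=8) 3-5(w=2)}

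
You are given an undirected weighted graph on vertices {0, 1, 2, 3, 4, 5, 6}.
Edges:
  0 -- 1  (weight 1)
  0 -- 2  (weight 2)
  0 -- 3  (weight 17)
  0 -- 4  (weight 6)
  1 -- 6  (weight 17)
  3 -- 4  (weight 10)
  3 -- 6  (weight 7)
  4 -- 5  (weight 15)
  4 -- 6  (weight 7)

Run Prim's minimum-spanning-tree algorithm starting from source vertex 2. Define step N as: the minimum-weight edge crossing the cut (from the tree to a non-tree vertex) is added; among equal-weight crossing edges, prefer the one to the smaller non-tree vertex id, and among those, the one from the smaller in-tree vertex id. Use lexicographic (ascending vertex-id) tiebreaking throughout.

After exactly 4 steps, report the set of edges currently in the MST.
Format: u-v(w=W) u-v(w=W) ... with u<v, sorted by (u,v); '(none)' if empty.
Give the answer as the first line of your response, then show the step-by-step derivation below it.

0-1(w=1) 0-2(w=2) 0-4(w=6) 4-6(w=7)

step 1: add edge 0-2 (w=2); MST = {0-2(w=2)}
step 2: add edge 0-1 (w=1); MST = {0-1(w=1) 0-2(w=2)}
step 3: add edge 0-4 (w=6); MST = {0-1(w=1) 0-2(w=2) 0-4(w=6)}
step 4: add edge 4-6 (w=7); MST = {0-1(w=1) 0-2(w=2) 0-4(w=6) 4-6(w=7)}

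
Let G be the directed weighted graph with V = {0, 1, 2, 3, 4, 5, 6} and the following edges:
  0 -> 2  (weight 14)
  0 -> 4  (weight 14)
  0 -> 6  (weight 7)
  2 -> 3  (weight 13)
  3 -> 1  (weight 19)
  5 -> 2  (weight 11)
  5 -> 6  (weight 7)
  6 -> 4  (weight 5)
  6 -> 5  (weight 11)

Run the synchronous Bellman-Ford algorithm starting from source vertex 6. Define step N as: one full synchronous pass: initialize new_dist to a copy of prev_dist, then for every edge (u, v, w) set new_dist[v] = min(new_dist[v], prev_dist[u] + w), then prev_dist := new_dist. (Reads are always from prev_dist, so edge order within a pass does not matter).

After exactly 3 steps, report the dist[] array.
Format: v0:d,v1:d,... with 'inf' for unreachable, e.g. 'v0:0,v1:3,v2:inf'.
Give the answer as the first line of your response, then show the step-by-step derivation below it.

v0:inf,v1:inf,v2:22,v3:35,v4:5,v5:11,v6:0

step 1: dist = v0:inf,v1:inf,v2:inf,v3:inf,v4:5,v5:11,v6:0
step 2: dist = v0:inf,v1:inf,v2:22,v3:inf,v4:5,v5:11,v6:0
step 3: dist = v0:inf,v1:inf,v2:22,v3:35,v4:5,v5:11,v6:0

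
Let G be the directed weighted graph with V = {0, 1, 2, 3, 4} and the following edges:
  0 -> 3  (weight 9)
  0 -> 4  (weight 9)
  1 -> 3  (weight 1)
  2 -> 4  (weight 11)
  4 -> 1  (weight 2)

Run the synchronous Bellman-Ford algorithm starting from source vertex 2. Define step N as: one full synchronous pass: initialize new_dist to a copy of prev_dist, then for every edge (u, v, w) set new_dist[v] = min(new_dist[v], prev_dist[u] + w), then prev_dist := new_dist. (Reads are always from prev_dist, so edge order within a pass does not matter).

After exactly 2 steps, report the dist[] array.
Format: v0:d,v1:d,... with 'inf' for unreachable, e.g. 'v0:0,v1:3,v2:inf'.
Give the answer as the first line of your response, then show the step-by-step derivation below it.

v0:inf,v1:13,v2:0,v3:inf,v4:11

step 1: dist = v0:inf,v1:inf,v2:0,v3:inf,v4:11
step 2: dist = v0:inf,v1:13,v2:0,v3:inf,v4:11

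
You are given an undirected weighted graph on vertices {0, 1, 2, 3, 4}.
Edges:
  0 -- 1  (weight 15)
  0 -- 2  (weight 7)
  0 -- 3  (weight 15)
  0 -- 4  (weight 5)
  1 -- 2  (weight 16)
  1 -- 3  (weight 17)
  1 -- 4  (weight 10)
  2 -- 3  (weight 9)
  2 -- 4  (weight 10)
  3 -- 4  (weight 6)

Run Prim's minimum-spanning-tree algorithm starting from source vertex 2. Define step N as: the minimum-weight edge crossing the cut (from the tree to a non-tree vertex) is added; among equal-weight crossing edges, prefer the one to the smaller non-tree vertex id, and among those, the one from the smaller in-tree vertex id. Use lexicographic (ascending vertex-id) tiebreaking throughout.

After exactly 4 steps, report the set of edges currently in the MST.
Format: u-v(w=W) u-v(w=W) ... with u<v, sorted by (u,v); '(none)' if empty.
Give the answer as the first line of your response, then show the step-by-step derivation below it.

0-2(w=7) 0-4(w=5) 1-4(w=10) 3-4(w=6)

step 1: add edge 0-2 (w=7); MST = {0-2(w=7)}
step 2: add edge 0-4 (w=5); MST = {0-2(w=7) 0-4(w=5)}
step 3: add edge 3-4 (w=6); MST = {0-2(w=7) 0-4(w=5) 3-4(w=6)}
step 4: add edge 1-4 (w=10); MST = {0-2(w=7) 0-4(w=5) 1-4(w=10) 3-4(w=6)}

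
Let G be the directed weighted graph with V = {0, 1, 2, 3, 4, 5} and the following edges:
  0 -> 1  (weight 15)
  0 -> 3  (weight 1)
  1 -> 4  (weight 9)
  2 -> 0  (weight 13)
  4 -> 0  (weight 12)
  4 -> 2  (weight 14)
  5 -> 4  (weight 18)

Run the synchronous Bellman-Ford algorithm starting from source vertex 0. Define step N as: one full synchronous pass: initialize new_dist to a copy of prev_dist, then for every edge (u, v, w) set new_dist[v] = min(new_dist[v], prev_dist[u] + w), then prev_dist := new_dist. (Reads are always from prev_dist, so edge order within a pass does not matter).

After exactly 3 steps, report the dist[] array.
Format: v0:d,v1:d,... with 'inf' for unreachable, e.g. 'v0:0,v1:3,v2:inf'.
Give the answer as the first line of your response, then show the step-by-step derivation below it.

v0:0,v1:15,v2:38,v3:1,v4:24,v5:inf

step 1: dist = v0:0,v1:15,v2:inf,v3:1,v4:inf,v5:inf
step 2: dist = v0:0,v1:15,v2:inf,v3:1,v4:24,v5:inf
step 3: dist = v0:0,v1:15,v2:38,v3:1,v4:24,v5:inf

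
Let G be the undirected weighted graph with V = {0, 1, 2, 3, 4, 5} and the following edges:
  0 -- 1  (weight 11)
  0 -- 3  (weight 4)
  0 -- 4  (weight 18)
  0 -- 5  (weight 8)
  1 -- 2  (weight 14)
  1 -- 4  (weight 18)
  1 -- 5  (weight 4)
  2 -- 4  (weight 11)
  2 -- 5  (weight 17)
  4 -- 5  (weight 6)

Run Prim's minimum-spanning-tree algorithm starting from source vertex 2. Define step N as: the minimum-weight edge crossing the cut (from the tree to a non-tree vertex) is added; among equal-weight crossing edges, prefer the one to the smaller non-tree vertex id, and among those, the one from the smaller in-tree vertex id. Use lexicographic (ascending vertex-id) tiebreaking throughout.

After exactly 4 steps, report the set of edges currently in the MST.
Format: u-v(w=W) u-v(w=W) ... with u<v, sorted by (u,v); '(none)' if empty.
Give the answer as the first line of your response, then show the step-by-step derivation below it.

0-5(w=8) 1-5(w=4) 2-4(w=11) 4-5(w=6)

step 1: add edge 2-4 (w=11); MST = {2-4(w=11)}
step 2: add edge 4-5 (w=6); MST = {2-4(w=11) 4-5(w=6)}
step 3: add edge 1-5 (w=4); MST = {1-5(w=4) 2-4(w=11) 4-5(w=6)}
step 4: add edge 0-5 (w=8); MST = {0-5(w=8) 1-5(w=4) 2-4(w=11) 4-5(w=6)}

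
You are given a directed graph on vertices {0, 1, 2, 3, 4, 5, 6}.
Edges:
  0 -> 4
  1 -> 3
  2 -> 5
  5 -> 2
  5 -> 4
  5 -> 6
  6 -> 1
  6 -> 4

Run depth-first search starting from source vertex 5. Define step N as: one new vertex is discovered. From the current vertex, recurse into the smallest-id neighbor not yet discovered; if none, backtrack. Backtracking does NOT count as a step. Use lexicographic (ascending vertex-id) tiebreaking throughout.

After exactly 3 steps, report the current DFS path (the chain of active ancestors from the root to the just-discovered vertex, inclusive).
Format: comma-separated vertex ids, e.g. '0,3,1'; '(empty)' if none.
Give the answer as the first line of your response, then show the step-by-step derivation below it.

5,4

step 1: discover 5; path=5; order=5
step 2: discover 2; path=5>2; order=5,2
step 3: discover 4; path=5>4; order=5,2,4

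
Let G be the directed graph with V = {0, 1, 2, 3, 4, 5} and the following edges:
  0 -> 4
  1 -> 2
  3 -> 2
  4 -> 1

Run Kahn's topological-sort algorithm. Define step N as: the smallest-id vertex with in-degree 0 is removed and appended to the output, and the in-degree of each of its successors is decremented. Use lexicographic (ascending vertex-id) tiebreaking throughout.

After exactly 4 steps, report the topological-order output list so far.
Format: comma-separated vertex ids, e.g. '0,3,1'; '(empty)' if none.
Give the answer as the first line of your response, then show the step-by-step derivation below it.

0,3,4,1

step 1: output 0; order=[0]; indeg=(0,1,2,0,0,0)
step 2: output 3; order=[0,3]; indeg=(0,1,1,0,0,0)
step 3: output 4; order=[0,3,4]; indeg=(0,0,1,0,0,0)
step 4: output 1; order=[0,3,4,1]; indeg=(0,0,0,0,0,0)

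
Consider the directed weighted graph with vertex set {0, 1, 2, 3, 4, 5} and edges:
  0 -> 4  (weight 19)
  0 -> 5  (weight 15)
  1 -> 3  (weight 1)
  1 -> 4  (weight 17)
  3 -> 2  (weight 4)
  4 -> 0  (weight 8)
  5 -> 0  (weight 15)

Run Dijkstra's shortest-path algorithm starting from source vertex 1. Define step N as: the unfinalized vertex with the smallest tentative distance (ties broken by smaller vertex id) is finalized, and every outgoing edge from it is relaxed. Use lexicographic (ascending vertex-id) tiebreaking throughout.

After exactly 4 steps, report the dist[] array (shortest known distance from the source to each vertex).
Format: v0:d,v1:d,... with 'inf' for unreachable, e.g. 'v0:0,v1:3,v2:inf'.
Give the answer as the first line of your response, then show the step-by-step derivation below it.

v0:25,v1:0,v2:5,v3:1,v4:17,v5:inf

step 1: dist = v0:inf,v1:0,v2:inf,v3:1,v4:17,v5:inf
step 2: dist = v0:inf,v1:0,v2:5,v3:1,v4:17,v5:inf
step 3: dist = v0:inf,v1:0,v2:5,v3:1,v4:17,v5:inf
step 4: dist = v0:25,v1:0,v2:5,v3:1,v4:17,v5:inf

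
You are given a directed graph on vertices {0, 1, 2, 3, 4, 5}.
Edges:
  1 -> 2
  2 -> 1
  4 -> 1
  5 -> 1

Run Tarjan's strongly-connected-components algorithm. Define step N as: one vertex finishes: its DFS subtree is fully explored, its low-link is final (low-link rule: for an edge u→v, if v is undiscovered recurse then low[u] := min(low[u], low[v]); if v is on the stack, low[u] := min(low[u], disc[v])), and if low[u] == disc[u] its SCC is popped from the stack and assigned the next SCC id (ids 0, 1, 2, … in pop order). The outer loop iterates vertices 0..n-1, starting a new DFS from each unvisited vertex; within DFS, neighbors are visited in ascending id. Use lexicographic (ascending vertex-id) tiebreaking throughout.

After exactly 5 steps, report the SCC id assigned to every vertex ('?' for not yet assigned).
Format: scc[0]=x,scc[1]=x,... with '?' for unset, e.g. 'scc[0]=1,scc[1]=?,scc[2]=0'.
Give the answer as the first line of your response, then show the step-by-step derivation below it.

scc[0]=0,scc[1]=1,scc[2]=1,scc[3]=2,scc[4]=3,scc[5]=?

step 1: low=(low[0]=0,low[1]=?,low[2]=?,low[3]=?,low[4]=?,low[5]=?); scc=(scc[0]=0,scc[1]=?,scc[2]=?,scc[3]=?,scc[4]=?,scc[5]=?)
step 2: low=(low[0]=0,low[1]=1,low[2]=1,low[3]=?,low[4]=?,low[5]=?); scc=(scc[0]=0,scc[1]=?,scc[2]=?,scc[3]=?,scc[4]=?,scc[5]=?)
step 3: low=(low[0]=0,low[1]=1,low[2]=1,low[3]=?,low[4]=?,low[5]=?); scc=(scc[0]=0,scc[1]=1,scc[2]=1,scc[3]=?,scc[4]=?,scc[5]=?)
step 4: low=(low[0]=0,low[1]=1,low[2]=1,low[3]=3,low[4]=?,low[5]=?); scc=(scc[0]=0,scc[1]=1,scc[2]=1,scc[3]=2,scc[4]=?,scc[5]=?)
step 5: low=(low[0]=0,low[1]=1,low[2]=1,low[3]=3,low[4]=4,low[5]=?); scc=(scc[0]=0,scc[1]=1,scc[2]=1,scc[3]=2,scc[4]=3,scc[5]=?)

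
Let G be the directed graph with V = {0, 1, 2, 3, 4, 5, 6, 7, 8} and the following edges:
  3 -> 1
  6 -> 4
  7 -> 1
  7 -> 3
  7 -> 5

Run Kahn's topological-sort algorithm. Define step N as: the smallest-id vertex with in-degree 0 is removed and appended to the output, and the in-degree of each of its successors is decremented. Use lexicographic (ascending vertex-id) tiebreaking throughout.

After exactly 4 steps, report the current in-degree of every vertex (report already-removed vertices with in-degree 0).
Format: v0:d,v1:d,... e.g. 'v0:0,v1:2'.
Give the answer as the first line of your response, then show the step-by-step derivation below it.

v0:0,v1:2,v2:0,v3:1,v4:0,v5:1,v6:0,v7:0,v8:0

step 1: output 0; order=[0]; indeg=(0,2,0,1,1,1,0,0,0)
step 2: output 2; order=[0,2]; indeg=(0,2,0,1,1,1,0,0,0)
step 3: output 6; order=[0,2,6]; indeg=(0,2,0,1,0,1,0,0,0)
step 4: output 4; order=[0,2,6,4]; indeg=(0,2,0,1,0,1,0,0,0)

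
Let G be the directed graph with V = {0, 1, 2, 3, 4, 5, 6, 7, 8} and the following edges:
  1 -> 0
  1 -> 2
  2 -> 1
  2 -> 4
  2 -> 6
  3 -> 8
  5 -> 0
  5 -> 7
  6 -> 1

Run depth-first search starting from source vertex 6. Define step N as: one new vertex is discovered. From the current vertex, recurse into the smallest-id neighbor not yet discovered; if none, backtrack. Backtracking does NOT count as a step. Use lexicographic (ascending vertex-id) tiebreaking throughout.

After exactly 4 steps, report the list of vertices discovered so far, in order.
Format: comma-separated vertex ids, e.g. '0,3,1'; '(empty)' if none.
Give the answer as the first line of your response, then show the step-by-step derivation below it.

6,1,0,2

step 1: discover 6; path=6; order=6
step 2: discover 1; path=6>1; order=6,1
step 3: discover 0; path=6>1>0; order=6,1,0
step 4: discover 2; path=6>1>2; order=6,1,0,2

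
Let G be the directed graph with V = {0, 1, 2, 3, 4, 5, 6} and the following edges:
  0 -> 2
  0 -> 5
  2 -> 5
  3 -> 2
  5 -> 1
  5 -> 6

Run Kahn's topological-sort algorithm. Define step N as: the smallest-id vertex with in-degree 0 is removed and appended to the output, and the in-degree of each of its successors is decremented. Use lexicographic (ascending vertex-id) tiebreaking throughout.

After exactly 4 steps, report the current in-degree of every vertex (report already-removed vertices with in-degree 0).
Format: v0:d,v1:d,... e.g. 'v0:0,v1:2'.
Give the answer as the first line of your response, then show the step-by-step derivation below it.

v0:0,v1:1,v2:0,v3:0,v4:0,v5:0,v6:1

step 1: output 0; order=[0]; indeg=(0,1,1,0,0,1,1)
step 2: output 3; order=[0,3]; indeg=(0,1,0,0,0,1,1)
step 3: output 2; order=[0,3,2]; indeg=(0,1,0,0,0,0,1)
step 4: output 4; order=[0,3,2,4]; indeg=(0,1,0,0,0,0,1)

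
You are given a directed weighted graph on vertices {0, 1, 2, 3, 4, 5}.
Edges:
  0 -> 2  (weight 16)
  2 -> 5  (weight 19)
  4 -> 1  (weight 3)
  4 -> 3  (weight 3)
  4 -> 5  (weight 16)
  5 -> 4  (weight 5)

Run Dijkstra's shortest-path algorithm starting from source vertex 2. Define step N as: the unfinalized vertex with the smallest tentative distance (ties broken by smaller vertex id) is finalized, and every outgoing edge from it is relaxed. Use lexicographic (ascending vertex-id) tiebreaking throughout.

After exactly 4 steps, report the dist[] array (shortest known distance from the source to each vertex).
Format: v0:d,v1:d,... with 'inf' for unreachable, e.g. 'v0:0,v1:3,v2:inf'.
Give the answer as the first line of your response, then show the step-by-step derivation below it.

v0:inf,v1:27,v2:0,v3:27,v4:24,v5:19

step 1: dist = v0:inf,v1:inf,v2:0,v3:inf,v4:inf,v5:19
step 2: dist = v0:inf,v1:inf,v2:0,v3:inf,v4:24,v5:19
step 3: dist = v0:inf,v1:27,v2:0,v3:27,v4:24,v5:19
step 4: dist = v0:inf,v1:27,v2:0,v3:27,v4:24,v5:19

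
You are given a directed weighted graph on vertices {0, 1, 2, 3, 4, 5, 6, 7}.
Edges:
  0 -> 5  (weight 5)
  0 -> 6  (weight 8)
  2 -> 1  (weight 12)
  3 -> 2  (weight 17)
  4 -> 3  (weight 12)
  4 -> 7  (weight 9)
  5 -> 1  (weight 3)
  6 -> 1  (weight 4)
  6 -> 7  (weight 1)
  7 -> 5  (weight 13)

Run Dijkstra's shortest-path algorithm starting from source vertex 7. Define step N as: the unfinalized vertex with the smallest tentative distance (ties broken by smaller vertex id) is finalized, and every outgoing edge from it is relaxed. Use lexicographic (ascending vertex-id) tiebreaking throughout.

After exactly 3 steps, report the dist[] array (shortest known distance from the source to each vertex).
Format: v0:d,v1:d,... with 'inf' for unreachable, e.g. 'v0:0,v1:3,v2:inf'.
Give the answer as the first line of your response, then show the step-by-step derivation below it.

v0:inf,v1:16,v2:inf,v3:inf,v4:inf,v5:13,v6:inf,v7:0

step 1: dist = v0:inf,v1:inf,v2:inf,v3:inf,v4:inf,v5:13,v6:inf,v7:0
step 2: dist = v0:inf,v1:16,v2:inf,v3:inf,v4:inf,v5:13,v6:inf,v7:0
step 3: dist = v0:inf,v1:16,v2:inf,v3:inf,v4:inf,v5:13,v6:inf,v7:0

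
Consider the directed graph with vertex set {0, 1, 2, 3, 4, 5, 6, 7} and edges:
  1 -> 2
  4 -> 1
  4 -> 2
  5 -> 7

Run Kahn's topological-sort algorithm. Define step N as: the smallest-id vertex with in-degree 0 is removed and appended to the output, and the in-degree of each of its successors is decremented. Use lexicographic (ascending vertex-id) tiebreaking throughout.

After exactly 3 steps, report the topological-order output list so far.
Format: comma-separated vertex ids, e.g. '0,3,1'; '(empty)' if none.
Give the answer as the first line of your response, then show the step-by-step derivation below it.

0,3,4

step 1: output 0; order=[0]; indeg=(0,1,2,0,0,0,0,1)
step 2: output 3; order=[0,3]; indeg=(0,1,2,0,0,0,0,1)
step 3: output 4; order=[0,3,4]; indeg=(0,0,1,0,0,0,0,1)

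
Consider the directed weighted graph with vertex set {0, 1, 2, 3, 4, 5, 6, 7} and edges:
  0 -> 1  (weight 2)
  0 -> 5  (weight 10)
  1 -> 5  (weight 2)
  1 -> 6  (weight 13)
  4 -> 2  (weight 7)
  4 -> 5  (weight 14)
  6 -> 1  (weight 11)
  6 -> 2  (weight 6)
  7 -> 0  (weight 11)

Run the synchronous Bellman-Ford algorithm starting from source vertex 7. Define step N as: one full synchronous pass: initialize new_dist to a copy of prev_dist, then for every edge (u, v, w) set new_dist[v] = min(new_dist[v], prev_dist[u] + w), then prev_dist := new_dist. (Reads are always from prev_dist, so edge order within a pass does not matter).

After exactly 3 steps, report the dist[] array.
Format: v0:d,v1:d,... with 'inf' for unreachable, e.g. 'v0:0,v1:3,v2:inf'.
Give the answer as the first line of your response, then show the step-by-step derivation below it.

v0:11,v1:13,v2:inf,v3:inf,v4:inf,v5:15,v6:26,v7:0

step 1: dist = v0:11,v1:inf,v2:inf,v3:inf,v4:inf,v5:inf,v6:inf,v7:0
step 2: dist = v0:11,v1:13,v2:inf,v3:inf,v4:inf,v5:21,v6:inf,v7:0
step 3: dist = v0:11,v1:13,v2:inf,v3:inf,v4:inf,v5:15,v6:26,v7:0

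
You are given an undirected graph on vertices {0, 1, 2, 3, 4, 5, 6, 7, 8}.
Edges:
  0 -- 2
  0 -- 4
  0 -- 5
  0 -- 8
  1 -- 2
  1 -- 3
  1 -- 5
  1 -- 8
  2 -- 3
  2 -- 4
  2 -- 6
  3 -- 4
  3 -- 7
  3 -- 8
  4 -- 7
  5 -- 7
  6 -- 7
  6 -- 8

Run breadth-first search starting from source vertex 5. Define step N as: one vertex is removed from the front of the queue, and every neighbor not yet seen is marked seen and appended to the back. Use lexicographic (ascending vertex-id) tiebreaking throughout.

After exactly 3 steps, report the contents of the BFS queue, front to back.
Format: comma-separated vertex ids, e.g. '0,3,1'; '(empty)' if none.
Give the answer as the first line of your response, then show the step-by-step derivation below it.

7,2,4,8,3

step 1: dequeue 5; queue=[0,1,7]; order=5
step 2: dequeue 0; queue=[1,7,2,4,8]; order=5,0
step 3: dequeue 1; queue=[7,2,4,8,3]; order=5,0,1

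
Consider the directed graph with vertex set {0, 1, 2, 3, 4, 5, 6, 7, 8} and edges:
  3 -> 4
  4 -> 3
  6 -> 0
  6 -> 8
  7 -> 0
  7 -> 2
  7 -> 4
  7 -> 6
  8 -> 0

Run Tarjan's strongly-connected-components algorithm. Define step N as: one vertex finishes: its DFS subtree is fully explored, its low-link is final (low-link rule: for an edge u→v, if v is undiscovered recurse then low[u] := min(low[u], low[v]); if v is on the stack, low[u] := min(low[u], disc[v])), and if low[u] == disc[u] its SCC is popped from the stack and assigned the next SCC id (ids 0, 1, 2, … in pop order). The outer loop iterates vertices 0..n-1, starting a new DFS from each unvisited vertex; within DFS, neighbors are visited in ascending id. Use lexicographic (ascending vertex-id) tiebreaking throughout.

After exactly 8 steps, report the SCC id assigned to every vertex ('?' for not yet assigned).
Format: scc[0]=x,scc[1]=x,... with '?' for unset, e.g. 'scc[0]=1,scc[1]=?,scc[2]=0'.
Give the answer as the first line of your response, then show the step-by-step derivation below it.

scc[0]=0,scc[1]=1,scc[2]=2,scc[3]=3,scc[4]=3,scc[5]=4,scc[6]=6,scc[7]=?,scc[8]=5

step 1: low=(low[0]=0,low[1]=?,low[2]=?,low[3]=?,low[4]=?,low[5]=?,low[6]=?,low[7]=?,low[8]=?); scc=(scc[0]=0,scc[1]=?,scc[2]=?,scc[3]=?,scc[4]=?,scc[5]=?,scc[6]=?,scc[7]=?,scc[8]=?)
step 2: low=(low[0]=0,low[1]=1,low[2]=?,low[3]=?,low[4]=?,low[5]=?,low[6]=?,low[7]=?,low[8]=?); scc=(scc[0]=0,scc[1]=1,scc[2]=?,scc[3]=?,scc[4]=?,scc[5]=?,scc[6]=?,scc[7]=?,scc[8]=?)
step 3: low=(low[0]=0,low[1]=1,low[2]=2,low[3]=?,low[4]=?,low[5]=?,low[6]=?,low[7]=?,low[8]=?); scc=(scc[0]=0,scc[1]=1,scc[2]=2,scc[3]=?,scc[4]=?,scc[5]=?,scc[6]=?,scc[7]=?,scc[8]=?)
step 4: low=(low[0]=0,low[1]=1,low[2]=2,low[3]=3,low[4]=3,low[5]=?,low[6]=?,low[7]=?,low[8]=?); scc=(scc[0]=0,scc[1]=1,scc[2]=2,scc[3]=?,scc[4]=?,scc[5]=?,scc[6]=?,scc[7]=?,scc[8]=?)
step 5: low=(low[0]=0,low[1]=1,low[2]=2,low[3]=3,low[4]=3,low[5]=?,low[6]=?,low[7]=?,low[8]=?); scc=(scc[0]=0,scc[1]=1,scc[2]=2,scc[3]=3,scc[4]=3,scc[5]=?,scc[6]=?,scc[7]=?,scc[8]=?)
step 6: low=(low[0]=0,low[1]=1,low[2]=2,low[3]=3,low[4]=3,low[5]=5,low[6]=?,low[7]=?,low[8]=?); scc=(scc[0]=0,scc[1]=1,scc[2]=2,scc[3]=3,scc[4]=3,scc[5]=4,scc[6]=?,scc[7]=?,scc[8]=?)
step 7: low=(low[0]=0,low[1]=1,low[2]=2,low[3]=3,low[4]=3,low[5]=5,low[6]=6,low[7]=?,low[8]=7); scc=(scc[0]=0,scc[1]=1,scc[2]=2,scc[3]=3,scc[4]=3,scc[5]=4,scc[6]=?,scc[7]=?,scc[8]=5)
step 8: low=(low[0]=0,low[1]=1,low[2]=2,low[3]=3,low[4]=3,low[5]=5,low[6]=6,low[7]=?,low[8]=7); scc=(scc[0]=0,scc[1]=1,scc[2]=2,scc[3]=3,scc[4]=3,scc[5]=4,scc[6]=6,scc[7]=?,scc[8]=5)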